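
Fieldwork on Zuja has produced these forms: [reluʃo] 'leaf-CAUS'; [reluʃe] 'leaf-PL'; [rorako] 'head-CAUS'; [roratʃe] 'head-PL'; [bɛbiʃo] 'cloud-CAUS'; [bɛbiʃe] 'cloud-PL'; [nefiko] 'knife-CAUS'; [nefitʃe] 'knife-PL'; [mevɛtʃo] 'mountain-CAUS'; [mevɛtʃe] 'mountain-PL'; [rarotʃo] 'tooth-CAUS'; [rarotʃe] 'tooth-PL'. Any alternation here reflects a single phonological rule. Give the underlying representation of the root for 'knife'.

/nefik/

The root 'knife' surfaces as [nefiko] and [nefitʃe], with a stem-final [k] ~ [tʃ] alternation.
The stem 'tooth' ([rarotʃo], [rarotʃe]) shows [tʃ] unchanged in both environments, so [tʃ] cannot be basic with [k] derived before the CAUS suffix.
The alternation reflects palatalization before a front vowel: /k/ becomes palato-alveolar [tʃ] before a front vowel. /k/ is underlying.
The underlying form of 'knife' is therefore /nefik/.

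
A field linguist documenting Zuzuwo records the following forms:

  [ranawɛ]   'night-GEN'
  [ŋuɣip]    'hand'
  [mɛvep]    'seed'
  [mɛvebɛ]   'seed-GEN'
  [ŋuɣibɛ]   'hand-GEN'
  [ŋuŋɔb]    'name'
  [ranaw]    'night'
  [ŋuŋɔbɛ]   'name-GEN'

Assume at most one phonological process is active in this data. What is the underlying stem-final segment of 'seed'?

/p/

The root 'seed' surfaces as [mɛvep] and [mɛvebɛ], with a stem-final [p] ~ [b] alternation.
But 'name' keeps [b] in both environments ([ŋuŋɔb], [ŋuŋɔbɛ]), so there is no rule changing /b/ to [p] in isolation.
Therefore /p/ is basic and [b] is derived by intervocalic voicing (voiceless stops become voiced between vowels).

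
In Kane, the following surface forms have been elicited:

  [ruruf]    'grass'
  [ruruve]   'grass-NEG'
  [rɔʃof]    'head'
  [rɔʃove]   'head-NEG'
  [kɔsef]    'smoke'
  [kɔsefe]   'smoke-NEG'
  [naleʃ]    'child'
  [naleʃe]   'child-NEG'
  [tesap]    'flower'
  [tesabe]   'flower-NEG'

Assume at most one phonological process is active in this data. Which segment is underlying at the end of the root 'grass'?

/v/

'grass' shows [f] ~ [v] at the end of the stem ([ruruf] vs [ruruve]).
The stem 'smoke' ([kɔsef], [kɔsefe]) shows [f] unchanged in both environments, so [f] cannot be basic with [v] derived before the NEG suffix.
The underlying segment must be /v/; voiced obstruents become voiceless word-finally, yielding [f] there.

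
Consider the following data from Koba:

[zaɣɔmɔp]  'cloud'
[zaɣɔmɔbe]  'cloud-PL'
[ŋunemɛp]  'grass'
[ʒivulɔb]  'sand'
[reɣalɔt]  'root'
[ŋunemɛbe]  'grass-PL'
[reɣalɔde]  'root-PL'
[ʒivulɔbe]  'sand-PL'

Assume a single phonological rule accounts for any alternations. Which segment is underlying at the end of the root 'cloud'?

The stem for 'cloud' ends in [p] in [zaɣɔmɔp] but [b] in [zaɣɔmɔbe].
Compare 'sand', with invariant [b] in [ʒivulɔb] and [ʒivulɔbe]: an analysis with underlying /b/ and a rule producing [p] in isolation would wrongly predict alternation here too.
The alternation reflects intervocalic voicing: voiceless stops become voiced between vowels. /p/ is underlying.

/p/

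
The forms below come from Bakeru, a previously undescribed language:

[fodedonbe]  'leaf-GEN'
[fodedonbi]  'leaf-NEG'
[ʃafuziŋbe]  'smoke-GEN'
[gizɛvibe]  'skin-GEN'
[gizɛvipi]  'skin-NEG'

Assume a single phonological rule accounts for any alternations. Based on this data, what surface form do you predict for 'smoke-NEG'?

[ʃafuziŋbi]

The NEG suffix surfaces as [-bi] and [-pi], depending on the final segment of the stem.
The GEN suffix, which begins with [b], is invariant after every stem; so [b] is not altered by any rule here.
So the underlying form is /-pi/, and voiceless stops become voiced after a nasal.
After 'smoke', which ends in a nasal, the suffix surfaces as [-bi], giving [ʃafuziŋbi].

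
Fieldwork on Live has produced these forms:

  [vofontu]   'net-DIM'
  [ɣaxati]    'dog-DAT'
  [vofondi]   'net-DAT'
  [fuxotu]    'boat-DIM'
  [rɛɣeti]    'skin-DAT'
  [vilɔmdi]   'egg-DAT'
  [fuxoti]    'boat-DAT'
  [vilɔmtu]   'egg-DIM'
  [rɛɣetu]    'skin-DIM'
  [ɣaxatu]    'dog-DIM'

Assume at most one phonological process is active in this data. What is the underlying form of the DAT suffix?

The DAT morpheme has two allomorphs, [-di] and [-ti].
By contrast the DIM suffix keeps its initial [t] throughout — that segment must be underlying.
So the underlying form is /-di/, and voiced stops become voiceless after a vowel.

/-di/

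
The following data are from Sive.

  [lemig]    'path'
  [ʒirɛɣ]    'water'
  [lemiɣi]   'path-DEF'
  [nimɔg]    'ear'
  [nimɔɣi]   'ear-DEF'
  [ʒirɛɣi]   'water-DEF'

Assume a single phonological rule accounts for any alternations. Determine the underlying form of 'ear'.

In [nimɔɣi] and [nimɔg] the final segment of 'ear' alternates: [ɣ] ~ [g].
But 'water' keeps [ɣ] in both environments ([ʒirɛɣi], [ʒirɛɣ]), so there is no rule changing /ɣ/ to [g] in isolation.
The alternation reflects intervocalic spirantization: voiced stops become fricatives between vowels. /g/ is underlying.
So 'ear' = /nimɔg/.

/nimɔg/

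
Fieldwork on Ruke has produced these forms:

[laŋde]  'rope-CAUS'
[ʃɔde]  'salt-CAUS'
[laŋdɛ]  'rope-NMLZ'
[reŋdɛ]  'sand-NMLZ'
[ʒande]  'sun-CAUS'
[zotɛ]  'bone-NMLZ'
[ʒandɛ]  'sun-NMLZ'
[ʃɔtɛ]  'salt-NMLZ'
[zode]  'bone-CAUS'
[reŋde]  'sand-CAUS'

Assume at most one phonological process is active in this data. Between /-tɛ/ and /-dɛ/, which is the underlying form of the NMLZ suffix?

The NMLZ suffix surfaces as [-dɛ] and [-tɛ], depending on the final segment of the stem.
The CAUS suffix, which begins with [d], is invariant after every stem; so [d] is not altered by any rule here.
The NMLZ suffix is therefore /-tɛ/ underlyingly, with post-nasal voicing: voiceless stops become voiced after a nasal.

/-tɛ/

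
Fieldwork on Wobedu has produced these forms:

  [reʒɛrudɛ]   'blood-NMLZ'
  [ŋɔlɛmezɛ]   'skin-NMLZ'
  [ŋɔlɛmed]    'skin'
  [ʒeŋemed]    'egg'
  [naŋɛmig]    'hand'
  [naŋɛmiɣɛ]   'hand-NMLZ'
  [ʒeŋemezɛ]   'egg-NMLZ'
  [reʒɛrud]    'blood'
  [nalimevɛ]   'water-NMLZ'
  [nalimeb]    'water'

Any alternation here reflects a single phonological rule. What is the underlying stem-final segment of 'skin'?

/z/

The root 'skin' surfaces as [ŋɔlɛmezɛ] and [ŋɔlɛmed], with a stem-final [z] ~ [d] alternation.
But 'blood' keeps [d] in both environments ([reʒɛrudɛ], [reʒɛrud]), so there is no rule changing /d/ to [z] before the NMLZ suffix.
The underlying segment must be /z/; voiced fricatives become stops word-finally, yielding [d] there.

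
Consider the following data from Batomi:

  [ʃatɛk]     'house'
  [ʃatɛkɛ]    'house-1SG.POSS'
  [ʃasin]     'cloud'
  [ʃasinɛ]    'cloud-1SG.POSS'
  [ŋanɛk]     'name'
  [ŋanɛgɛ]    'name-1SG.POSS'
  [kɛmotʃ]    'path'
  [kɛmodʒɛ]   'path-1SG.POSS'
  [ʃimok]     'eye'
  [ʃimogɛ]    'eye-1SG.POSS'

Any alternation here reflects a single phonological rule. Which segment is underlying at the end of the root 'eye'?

The root 'eye' surfaces as [ʃimok] and [ʃimogɛ], with a stem-final [k] ~ [g] alternation.
But 'house' keeps [k] in both environments ([ʃatɛk], [ʃatɛkɛ]), so there is no rule changing /k/ to [g] before the 1SG.POSS suffix.
So /g/ is underlying, and a rule of word-final obstruent devoicing — voiced obstruents become voiceless word-finally — gives [k].

/g/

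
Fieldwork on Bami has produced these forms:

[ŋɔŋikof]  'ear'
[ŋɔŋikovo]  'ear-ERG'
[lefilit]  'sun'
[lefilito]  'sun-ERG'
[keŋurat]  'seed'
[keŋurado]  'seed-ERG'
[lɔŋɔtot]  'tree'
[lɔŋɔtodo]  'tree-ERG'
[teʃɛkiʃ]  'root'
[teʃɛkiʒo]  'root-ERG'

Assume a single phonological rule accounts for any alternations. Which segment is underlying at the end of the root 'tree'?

The root 'tree' surfaces as [lɔŋɔtot] and [lɔŋɔtodo], with a stem-final [t] ~ [d] alternation.
If /t/ were underlying and a rule turned it into [d] before the ERG suffix, 'sun' would also alternate; but it has [t] in both [lefilit] and [lefilito].
The underlying segment must be /d/; voiced obstruents become voiceless word-finally, yielding [t] there.

/d/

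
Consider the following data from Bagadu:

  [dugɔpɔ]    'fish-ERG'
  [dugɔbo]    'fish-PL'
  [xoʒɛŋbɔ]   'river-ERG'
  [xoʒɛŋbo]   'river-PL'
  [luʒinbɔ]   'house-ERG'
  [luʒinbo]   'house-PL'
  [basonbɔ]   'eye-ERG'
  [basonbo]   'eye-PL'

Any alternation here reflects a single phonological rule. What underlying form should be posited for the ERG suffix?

The ERG morpheme has two allomorphs, [-bɔ] and [-pɔ].
The PL suffix, which begins with [b], is invariant after every stem; so [b] is not altered by any rule here.
So the underlying form is /-pɔ/, and voiceless stops become voiced after a nasal.

/-pɔ/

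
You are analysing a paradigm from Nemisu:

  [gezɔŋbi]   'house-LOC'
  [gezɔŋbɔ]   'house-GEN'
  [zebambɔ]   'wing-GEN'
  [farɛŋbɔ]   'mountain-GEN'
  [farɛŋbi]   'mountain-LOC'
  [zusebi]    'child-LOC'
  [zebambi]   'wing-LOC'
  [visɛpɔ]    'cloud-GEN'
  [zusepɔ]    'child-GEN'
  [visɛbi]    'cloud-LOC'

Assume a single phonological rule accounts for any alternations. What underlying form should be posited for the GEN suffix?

The GEN suffix surfaces as [-bɔ] and [-pɔ], depending on the final segment of the stem.
The LOC suffix, which begins with [b], is invariant after every stem; so [b] is not altered by any rule here.
So the underlying form is /-pɔ/, and voiceless stops become voiced after a nasal.

/-pɔ/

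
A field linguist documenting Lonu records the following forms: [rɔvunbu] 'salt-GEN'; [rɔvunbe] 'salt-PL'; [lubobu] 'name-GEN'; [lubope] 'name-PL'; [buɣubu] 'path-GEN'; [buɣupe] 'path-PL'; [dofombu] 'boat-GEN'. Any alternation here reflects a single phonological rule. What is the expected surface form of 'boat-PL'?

The PL suffix surfaces as [-be] and [-pe], depending on the final segment of the stem.
By contrast the GEN suffix keeps its initial [b] throughout — that segment must be underlying.
The PL suffix is therefore /-pe/ underlyingly, with post-nasal voicing: voiceless stops become voiced after a nasal.
After 'boat', which ends in a nasal, the suffix surfaces as [-be], giving [dofombe].

[dofombe]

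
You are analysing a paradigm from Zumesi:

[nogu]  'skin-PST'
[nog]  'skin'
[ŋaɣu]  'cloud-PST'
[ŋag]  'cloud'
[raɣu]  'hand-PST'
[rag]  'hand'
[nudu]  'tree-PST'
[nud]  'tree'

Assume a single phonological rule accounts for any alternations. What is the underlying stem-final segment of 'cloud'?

/ɣ/

The stem for 'cloud' ends in [ɣ] in [ŋaɣu] but [g] in [ŋag].
Compare 'skin', with invariant [g] in [nogu] and [nog]: an analysis with underlying /g/ and a rule producing [ɣ] before the PST suffix would wrongly predict alternation here too.
The underlying segment must be /ɣ/; voiced fricatives become stops word-finally, yielding [g] there.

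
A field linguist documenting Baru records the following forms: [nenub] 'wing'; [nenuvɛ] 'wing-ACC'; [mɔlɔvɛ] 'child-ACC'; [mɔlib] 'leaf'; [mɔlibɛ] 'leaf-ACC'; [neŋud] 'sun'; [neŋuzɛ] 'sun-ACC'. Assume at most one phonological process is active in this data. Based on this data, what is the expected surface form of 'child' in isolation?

[mɔlɔb]

'wing' shows [b] ~ [v] at the end of the stem ([nenub] vs [nenuvɛ]).
Compare 'leaf', with invariant [b] in [mɔlib] and [mɔlibɛ]: an analysis with underlying /b/ and a rule producing [v] before the ACC suffix would wrongly predict alternation here too.
Therefore /v/ is basic and [b] is derived by word-final hardening (voiced fricatives become stops word-finally).
The one attested form of 'child', [mɔlɔvɛ], shows underlying /mɔlɔv/. Applying the same rule word-finally gives [mɔlɔb].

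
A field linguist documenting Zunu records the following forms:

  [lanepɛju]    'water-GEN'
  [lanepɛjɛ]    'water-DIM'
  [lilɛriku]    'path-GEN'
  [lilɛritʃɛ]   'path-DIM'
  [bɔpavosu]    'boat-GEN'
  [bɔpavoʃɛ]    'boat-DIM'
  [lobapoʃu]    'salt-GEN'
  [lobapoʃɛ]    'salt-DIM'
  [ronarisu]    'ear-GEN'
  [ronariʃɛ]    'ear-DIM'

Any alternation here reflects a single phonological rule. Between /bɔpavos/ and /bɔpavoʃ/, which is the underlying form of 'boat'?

/bɔpavos/

The stem for 'boat' ends in [s] in [bɔpavosu] but [ʃ] in [bɔpavoʃɛ].
But 'salt' keeps [ʃ] in both environments ([lobapoʃu], [lobapoʃɛ]), so there is no rule changing /ʃ/ to [s] before the GEN suffix.
Therefore /s/ is basic and [ʃ] is derived by palatalization before a front vowel (/k/ and /s/ become palato-alveolar [tʃ] and [ʃ] before a front vowel).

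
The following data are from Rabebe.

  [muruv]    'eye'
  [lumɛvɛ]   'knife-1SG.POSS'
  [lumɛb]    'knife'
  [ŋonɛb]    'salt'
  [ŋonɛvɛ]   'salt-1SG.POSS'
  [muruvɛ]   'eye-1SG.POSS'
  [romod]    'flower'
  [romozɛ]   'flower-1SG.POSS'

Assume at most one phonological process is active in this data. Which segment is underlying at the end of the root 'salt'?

/b/

The root 'salt' surfaces as [ŋonɛvɛ] and [ŋonɛb], with a stem-final [v] ~ [b] alternation.
If /v/ were underlying and a rule turned it into [b] in isolation, 'eye' would also alternate; but it has [v] in both [muruvɛ] and [muruv].
The alternation reflects intervocalic spirantization: voiced stops become fricatives between vowels. /b/ is underlying.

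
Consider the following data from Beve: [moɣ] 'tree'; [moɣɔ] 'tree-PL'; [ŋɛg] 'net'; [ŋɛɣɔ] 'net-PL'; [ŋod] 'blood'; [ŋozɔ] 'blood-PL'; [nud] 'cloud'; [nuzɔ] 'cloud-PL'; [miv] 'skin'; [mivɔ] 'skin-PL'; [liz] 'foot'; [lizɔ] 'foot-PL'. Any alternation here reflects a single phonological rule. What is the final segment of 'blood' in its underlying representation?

/d/

'blood' shows [d] ~ [z] at the end of the stem ([ŋod] vs [ŋozɔ]).
The stem 'foot' ([liz], [lizɔ]) shows [z] unchanged in both environments, so [z] cannot be basic with [d] derived in isolation.
The alternation reflects intervocalic spirantization: voiced stops become fricatives between vowels. /d/ is underlying.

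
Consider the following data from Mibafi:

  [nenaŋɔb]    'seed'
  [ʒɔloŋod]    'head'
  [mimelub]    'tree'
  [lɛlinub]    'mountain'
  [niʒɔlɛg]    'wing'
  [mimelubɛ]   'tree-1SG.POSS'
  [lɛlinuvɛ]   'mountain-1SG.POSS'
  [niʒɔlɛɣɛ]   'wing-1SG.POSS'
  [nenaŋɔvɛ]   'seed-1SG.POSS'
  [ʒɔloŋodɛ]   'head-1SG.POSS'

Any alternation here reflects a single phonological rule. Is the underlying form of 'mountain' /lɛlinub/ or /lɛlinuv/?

'mountain' shows [v] ~ [b] at the end of the stem ([lɛlinuvɛ] vs [lɛlinub]).
Compare 'tree', with invariant [b] in [mimelubɛ] and [mimelub]: an analysis with underlying /b/ and a rule producing [v] before the 1SG.POSS suffix would wrongly predict alternation here too.
So /v/ is underlying, and a rule of word-final hardening — voiced fricatives become stops word-finally — gives [b].

/lɛlinuv/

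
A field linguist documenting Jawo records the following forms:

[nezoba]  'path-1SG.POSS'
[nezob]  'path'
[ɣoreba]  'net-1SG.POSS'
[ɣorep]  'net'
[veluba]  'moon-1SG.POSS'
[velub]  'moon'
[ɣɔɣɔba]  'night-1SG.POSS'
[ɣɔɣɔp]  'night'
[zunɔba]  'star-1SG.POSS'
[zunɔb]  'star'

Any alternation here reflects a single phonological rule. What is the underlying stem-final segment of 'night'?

/p/

The root 'night' surfaces as [ɣɔɣɔba] and [ɣɔɣɔp], with a stem-final [b] ~ [p] alternation.
If /b/ were underlying and a rule turned it into [p] in isolation, 'path' would also alternate; but it has [b] in both [nezoba] and [nezob].
So /p/ is underlying, and a rule of intervocalic voicing — voiceless stops become voiced between vowels — gives [b].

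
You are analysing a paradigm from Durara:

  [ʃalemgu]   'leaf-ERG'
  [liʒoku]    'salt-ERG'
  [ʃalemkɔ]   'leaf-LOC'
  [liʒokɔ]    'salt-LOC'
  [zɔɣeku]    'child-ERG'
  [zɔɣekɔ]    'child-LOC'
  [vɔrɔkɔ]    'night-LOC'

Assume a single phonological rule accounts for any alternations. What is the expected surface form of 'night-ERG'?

[vɔrɔku]

The ERG suffix surfaces as [-gu] and [-ku], depending on the final segment of the stem.
By contrast the LOC suffix keeps its initial [k] throughout — that segment must be underlying.
The ERG suffix is therefore /-gu/ underlyingly, with post-vocalic devoicing: voiced stops become voiceless after a vowel.
After 'night', which ends in a vowel, the suffix surfaces as [-ku], giving [vɔrɔku].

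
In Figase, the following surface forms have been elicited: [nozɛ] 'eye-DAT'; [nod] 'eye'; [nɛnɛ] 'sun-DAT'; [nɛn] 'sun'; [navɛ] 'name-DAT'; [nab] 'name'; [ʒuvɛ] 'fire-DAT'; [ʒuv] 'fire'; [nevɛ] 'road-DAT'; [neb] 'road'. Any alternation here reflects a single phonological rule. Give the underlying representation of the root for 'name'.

/nab/

The root 'name' surfaces as [navɛ] and [nab], with a stem-final [v] ~ [b] alternation.
The stem 'fire' ([ʒuvɛ], [ʒuv]) shows [v] unchanged in both environments, so [v] cannot be basic with [b] derived in isolation.
The underlying segment must be /b/; voiced stops become fricatives between vowels, yielding [v] there.
The underlying form of 'name' is therefore /nab/.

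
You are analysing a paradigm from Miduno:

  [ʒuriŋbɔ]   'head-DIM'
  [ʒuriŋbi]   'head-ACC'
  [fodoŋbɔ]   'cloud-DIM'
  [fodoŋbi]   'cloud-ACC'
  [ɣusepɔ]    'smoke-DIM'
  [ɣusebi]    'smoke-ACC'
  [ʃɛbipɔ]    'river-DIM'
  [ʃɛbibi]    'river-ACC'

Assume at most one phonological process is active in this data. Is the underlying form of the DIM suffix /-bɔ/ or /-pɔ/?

The DIM morpheme has two allomorphs, [-bɔ] and [-pɔ].
By contrast the ACC suffix keeps its initial [b] throughout — that segment must be underlying.
The DIM suffix is therefore /-pɔ/ underlyingly, with post-nasal voicing: voiceless stops become voiced after a nasal.

/-pɔ/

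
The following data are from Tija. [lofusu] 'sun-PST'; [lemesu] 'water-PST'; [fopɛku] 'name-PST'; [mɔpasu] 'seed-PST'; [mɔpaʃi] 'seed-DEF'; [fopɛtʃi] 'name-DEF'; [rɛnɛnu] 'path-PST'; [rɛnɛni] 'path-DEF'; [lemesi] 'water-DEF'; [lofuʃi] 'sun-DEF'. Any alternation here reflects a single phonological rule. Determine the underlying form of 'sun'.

/lofuʃ/

The root 'sun' surfaces as [lofuʃi] and [lofusu], with a stem-final [ʃ] ~ [s] alternation.
The stem 'water' ([lemesi], [lemesu]) shows [s] unchanged in both environments, so [s] cannot be basic with [ʃ] derived before the DEF suffix.
So /ʃ/ is underlying, and a rule of depalatalization — palato-alveolar /tʃ/ and /ʃ/ become [k] and [s] when no front vowel follows — gives [s].
The underlying form of 'sun' is therefore /lofuʃ/.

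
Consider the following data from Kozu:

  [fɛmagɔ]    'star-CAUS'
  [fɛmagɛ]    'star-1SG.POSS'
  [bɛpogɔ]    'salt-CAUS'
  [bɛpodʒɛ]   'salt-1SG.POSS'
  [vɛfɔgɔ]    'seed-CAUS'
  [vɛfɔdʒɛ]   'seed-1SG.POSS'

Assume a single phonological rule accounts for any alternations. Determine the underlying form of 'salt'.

'salt' shows [g] ~ [dʒ] at the end of the stem ([bɛpogɔ] vs [bɛpodʒɛ]).
Compare 'star', with invariant [g] in [fɛmagɔ] and [fɛmagɛ]: an analysis with underlying /g/ and a rule producing [dʒ] before the 1SG.POSS suffix would wrongly predict alternation here too.
The alternation reflects depalatalization: palato-alveolar /dʒ/ becomes [g] when no front vowel follows. /dʒ/ is underlying.

/bɛpodʒ/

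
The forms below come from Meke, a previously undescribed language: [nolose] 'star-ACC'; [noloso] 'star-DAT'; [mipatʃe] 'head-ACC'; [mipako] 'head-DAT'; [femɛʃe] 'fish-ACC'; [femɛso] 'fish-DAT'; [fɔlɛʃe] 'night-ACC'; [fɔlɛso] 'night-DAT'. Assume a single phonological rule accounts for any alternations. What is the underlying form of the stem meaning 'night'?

In [fɔlɛʃe] and [fɔlɛso] the final segment of 'night' alternates: [ʃ] ~ [s].
But 'star' keeps [s] in both environments ([nolose], [noloso]), so there is no rule changing /s/ to [ʃ] before the ACC suffix.
Therefore /ʃ/ is basic and [s] is derived by depalatalization (palato-alveolar /tʃ/ and /ʃ/ become [k] and [s] when no front vowel follows).

/fɔlɛʃ/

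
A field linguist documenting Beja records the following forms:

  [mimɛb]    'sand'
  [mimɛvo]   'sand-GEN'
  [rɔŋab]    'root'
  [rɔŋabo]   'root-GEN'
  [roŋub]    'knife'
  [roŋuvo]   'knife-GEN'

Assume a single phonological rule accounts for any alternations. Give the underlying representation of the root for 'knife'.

/roŋuv/

'knife' shows [b] ~ [v] at the end of the stem ([roŋub] vs [roŋuvo]).
But 'root' keeps [b] in both environments ([rɔŋab], [rɔŋabo]), so there is no rule changing /b/ to [v] before the GEN suffix.
The alternation reflects word-final hardening: voiced fricatives become stops word-finally. /v/ is underlying.
Hence 'knife' is /roŋuv/ underlyingly.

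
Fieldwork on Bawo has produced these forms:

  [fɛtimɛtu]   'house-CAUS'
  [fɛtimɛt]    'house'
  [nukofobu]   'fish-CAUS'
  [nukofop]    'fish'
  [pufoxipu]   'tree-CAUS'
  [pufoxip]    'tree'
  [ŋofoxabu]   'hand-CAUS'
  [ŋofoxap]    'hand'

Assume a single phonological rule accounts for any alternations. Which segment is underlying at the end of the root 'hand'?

/b/

The stem for 'hand' ends in [b] in [ŋofoxabu] but [p] in [ŋofoxap].
The stem 'tree' ([pufoxipu], [pufoxip]) shows [p] unchanged in both environments, so [p] cannot be basic with [b] derived before the CAUS suffix.
The underlying segment must be /b/; voiced obstruents become voiceless word-finally, yielding [p] there.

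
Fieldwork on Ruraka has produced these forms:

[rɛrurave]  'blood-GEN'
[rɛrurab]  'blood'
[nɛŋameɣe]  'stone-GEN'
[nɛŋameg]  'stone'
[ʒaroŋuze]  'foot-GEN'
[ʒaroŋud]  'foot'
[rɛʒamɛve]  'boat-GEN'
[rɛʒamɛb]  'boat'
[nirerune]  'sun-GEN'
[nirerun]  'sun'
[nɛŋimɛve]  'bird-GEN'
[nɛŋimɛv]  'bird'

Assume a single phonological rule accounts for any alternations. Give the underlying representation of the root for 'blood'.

The root 'blood' surfaces as [rɛrurave] and [rɛrurab], with a stem-final [v] ~ [b] alternation.
If /v/ were underlying and a rule turned it into [b] in isolation, 'bird' would also alternate; but it has [v] in both [nɛŋimɛve] and [nɛŋimɛv].
The underlying segment must be /b/; voiced stops become fricatives between vowels, yielding [v] there.
So 'blood' = /rɛrurab/.

/rɛrurab/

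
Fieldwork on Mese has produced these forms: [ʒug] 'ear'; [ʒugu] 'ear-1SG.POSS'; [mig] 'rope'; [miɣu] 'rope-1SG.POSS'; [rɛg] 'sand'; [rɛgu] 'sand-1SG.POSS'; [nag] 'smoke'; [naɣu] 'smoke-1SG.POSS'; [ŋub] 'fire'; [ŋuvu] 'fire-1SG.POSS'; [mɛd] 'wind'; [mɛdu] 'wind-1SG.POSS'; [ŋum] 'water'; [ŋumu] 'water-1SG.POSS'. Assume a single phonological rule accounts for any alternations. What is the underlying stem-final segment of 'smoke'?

/ɣ/

The stem for 'smoke' ends in [g] in [nag] but [ɣ] in [naɣu].
The stem 'sand' ([rɛg], [rɛgu]) shows [g] unchanged in both environments, so [g] cannot be basic with [ɣ] derived before the 1SG.POSS suffix.
The underlying segment must be /ɣ/; voiced fricatives become stops word-finally, yielding [g] there.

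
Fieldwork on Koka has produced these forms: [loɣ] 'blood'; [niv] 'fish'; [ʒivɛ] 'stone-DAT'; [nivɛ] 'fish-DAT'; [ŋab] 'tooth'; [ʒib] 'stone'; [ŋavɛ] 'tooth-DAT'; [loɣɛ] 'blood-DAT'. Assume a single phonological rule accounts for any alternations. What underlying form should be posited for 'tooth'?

/ŋab/

The root 'tooth' surfaces as [ŋab] and [ŋavɛ], with a stem-final [b] ~ [v] alternation.
Compare 'fish', with invariant [v] in [niv] and [nivɛ]: an analysis with underlying /v/ and a rule producing [b] in isolation would wrongly predict alternation here too.
So /b/ is underlying, and a rule of intervocalic spirantization — voiced stops become fricatives between vowels — gives [v].
The underlying form of 'tooth' is therefore /ŋab/.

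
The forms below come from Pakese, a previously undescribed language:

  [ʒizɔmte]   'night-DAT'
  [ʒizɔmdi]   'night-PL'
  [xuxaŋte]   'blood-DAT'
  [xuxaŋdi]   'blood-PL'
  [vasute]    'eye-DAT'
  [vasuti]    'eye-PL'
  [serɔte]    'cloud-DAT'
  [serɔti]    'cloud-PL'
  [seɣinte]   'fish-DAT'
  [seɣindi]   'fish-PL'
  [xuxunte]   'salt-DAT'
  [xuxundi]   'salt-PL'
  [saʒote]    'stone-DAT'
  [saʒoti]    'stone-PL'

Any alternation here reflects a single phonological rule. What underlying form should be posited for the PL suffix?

/-di/

The PL morpheme has two allomorphs, [-di] and [-ti].
The DAT suffix, which begins with [t], is invariant after every stem; so [t] is not altered by any rule here.
So the underlying form is /-di/, and voiced stops become voiceless after a vowel.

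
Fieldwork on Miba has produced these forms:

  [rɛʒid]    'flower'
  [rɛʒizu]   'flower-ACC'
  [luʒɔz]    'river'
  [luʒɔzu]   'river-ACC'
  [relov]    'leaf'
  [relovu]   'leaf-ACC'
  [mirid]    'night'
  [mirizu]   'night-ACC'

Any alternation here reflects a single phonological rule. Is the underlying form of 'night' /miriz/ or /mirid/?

In [mirid] and [mirizu] the final segment of 'night' alternates: [d] ~ [z].
The stem 'river' ([luʒɔz], [luʒɔzu]) shows [z] unchanged in both environments, so [z] cannot be basic with [d] derived in isolation.
Therefore /d/ is basic and [z] is derived by intervocalic spirantization (voiced stops become fricatives between vowels).

/mirid/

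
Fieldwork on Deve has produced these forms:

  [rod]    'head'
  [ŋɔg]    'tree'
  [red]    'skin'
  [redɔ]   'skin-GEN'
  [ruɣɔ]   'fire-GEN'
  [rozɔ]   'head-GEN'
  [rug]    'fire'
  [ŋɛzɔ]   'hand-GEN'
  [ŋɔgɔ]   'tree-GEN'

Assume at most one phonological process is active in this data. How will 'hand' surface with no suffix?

In [rozɔ] and [rod] the final segment of 'head' alternates: [z] ~ [d].
But 'skin' keeps [d] in both environments ([redɔ], [red]), so there is no rule changing /d/ to [z] before the GEN suffix.
So /z/ is underlying, and a rule of word-final hardening — voiced fricatives become stops word-finally — gives [d].
The one attested form of 'hand', [ŋɛzɔ], shows underlying /ŋɛz/. Applying the same rule word-finally gives [ŋɛd].

[ŋɛd]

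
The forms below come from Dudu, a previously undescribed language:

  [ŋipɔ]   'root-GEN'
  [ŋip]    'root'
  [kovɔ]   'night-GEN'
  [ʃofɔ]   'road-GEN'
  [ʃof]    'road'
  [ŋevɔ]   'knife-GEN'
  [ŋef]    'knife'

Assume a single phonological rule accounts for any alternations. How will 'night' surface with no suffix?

In [ŋevɔ] and [ŋef] the final segment of 'knife' alternates: [v] ~ [f].
If /f/ were underlying and a rule turned it into [v] before the GEN suffix, 'road' would also alternate; but it has [f] in both [ʃofɔ] and [ʃof].
Therefore /v/ is basic and [f] is derived by word-final obstruent devoicing (voiced obstruents become voiceless word-finally).
From [kovɔ] the stem 'night' is /kov/; word-finally this yields [kof].

[kof]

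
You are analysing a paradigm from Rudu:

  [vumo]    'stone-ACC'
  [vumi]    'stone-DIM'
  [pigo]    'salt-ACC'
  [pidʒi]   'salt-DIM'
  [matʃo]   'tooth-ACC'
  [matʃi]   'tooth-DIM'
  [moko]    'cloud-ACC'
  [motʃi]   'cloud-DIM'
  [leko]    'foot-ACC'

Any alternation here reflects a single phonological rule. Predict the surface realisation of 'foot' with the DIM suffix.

The root 'cloud' surfaces as [moko] and [motʃi], with a stem-final [k] ~ [tʃ] alternation.
The stem 'tooth' ([matʃo], [matʃi]) shows [tʃ] unchanged in both environments, so [tʃ] cannot be basic with [k] derived before the ACC suffix.
The alternation reflects palatalization before a front vowel: /k/ and /g/ become palato-alveolar [tʃ] and [dʒ] before a front vowel. /k/ is underlying.
From [leko] the stem 'foot' is /lek/; before a front vowel this yields [letʃi].

[letʃi]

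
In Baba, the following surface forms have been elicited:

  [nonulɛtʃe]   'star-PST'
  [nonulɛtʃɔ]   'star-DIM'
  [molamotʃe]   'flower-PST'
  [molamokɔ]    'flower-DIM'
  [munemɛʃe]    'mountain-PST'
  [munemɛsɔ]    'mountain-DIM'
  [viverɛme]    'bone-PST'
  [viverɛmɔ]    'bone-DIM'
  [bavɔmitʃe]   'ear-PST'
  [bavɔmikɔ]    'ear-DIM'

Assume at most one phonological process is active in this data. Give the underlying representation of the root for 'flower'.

/molamok/

'flower' shows [tʃ] ~ [k] at the end of the stem ([molamotʃe] vs [molamokɔ]).
Compare 'star', with invariant [tʃ] in [nonulɛtʃe] and [nonulɛtʃɔ]: an analysis with underlying /tʃ/ and a rule producing [k] before the DIM suffix would wrongly predict alternation here too.
The underlying segment must be /k/; /k/ and /s/ become palato-alveolar [tʃ] and [ʃ] before a front vowel, yielding [tʃ] there.
So 'flower' = /molamok/.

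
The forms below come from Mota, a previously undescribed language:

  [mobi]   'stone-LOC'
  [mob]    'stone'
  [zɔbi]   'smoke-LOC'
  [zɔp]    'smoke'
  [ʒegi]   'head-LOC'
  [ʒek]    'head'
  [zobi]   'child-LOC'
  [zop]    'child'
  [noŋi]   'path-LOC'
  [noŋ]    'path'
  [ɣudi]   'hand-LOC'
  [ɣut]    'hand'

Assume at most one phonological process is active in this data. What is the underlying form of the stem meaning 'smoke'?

In [zɔbi] and [zɔp] the final segment of 'smoke' alternates: [b] ~ [p].
But 'stone' keeps [b] in both environments ([mobi], [mob]), so there is no rule changing /b/ to [p] in isolation.
The underlying segment must be /p/; voiceless stops become voiced between vowels, yielding [b] there.

/zɔp/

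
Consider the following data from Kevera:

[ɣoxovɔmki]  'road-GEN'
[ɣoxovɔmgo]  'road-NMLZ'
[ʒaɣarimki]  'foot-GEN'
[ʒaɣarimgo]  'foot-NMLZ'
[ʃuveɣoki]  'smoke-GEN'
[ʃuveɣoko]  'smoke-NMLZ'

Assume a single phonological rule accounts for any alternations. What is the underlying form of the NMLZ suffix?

/-go/

The NMLZ morpheme has two allomorphs, [-go] and [-ko].
The GEN suffix, which begins with [k], is invariant after every stem; so [k] is not altered by any rule here.
The NMLZ suffix is therefore /-go/ underlyingly, with post-vocalic devoicing: voiced stops become voiceless after a vowel.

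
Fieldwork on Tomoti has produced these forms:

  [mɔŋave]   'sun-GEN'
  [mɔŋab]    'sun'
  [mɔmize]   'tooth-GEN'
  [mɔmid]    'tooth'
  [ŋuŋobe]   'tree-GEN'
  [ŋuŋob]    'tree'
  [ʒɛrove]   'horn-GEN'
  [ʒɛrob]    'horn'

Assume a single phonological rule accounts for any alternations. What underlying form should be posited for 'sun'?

In [mɔŋave] and [mɔŋab] the final segment of 'sun' alternates: [v] ~ [b].
The stem 'tree' ([ŋuŋobe], [ŋuŋob]) shows [b] unchanged in both environments, so [b] cannot be basic with [v] derived before the GEN suffix.
Therefore /v/ is basic and [b] is derived by word-final hardening (voiced fricatives become stops word-finally).
So 'sun' = /mɔŋav/.

/mɔŋav/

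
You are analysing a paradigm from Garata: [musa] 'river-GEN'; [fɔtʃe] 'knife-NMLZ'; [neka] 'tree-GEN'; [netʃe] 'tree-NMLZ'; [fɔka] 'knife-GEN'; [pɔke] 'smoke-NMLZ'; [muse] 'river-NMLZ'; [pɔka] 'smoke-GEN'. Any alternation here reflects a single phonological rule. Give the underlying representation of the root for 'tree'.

The stem for 'tree' ends in [tʃ] in [netʃe] but [k] in [neka].
If /k/ were underlying and a rule turned it into [tʃ] before the NMLZ suffix, 'smoke' would also alternate; but it has [k] in both [pɔke] and [pɔka].
The alternation reflects depalatalization: palato-alveolar /tʃ/ becomes [k] when no front vowel follows. /tʃ/ is underlying.
So 'tree' = /netʃ/.

/netʃ/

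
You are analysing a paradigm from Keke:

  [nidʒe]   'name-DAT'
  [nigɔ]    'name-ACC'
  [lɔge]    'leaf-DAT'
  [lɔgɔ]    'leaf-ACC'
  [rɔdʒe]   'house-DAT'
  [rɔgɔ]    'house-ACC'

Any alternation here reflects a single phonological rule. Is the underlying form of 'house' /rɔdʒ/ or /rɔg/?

'house' shows [dʒ] ~ [g] at the end of the stem ([rɔdʒe] vs [rɔgɔ]).
The stem 'leaf' ([lɔge], [lɔgɔ]) shows [g] unchanged in both environments, so [g] cannot be basic with [dʒ] derived before the DAT suffix.
The alternation reflects depalatalization: palato-alveolar /dʒ/ becomes [g] when no front vowel follows. /dʒ/ is underlying.

/rɔdʒ/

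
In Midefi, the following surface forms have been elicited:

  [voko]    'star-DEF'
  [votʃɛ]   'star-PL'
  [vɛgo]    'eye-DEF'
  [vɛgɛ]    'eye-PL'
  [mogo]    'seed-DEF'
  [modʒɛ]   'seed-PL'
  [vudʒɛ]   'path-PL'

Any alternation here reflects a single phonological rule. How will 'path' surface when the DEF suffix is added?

The root 'seed' surfaces as [mogo] and [modʒɛ], with a stem-final [g] ~ [dʒ] alternation.
The stem 'eye' ([vɛgo], [vɛgɛ]) shows [g] unchanged in both environments, so [g] cannot be basic with [dʒ] derived before the PL suffix.
So /dʒ/ is underlying, and a rule of depalatalization — palato-alveolar /tʃ/ and /dʒ/ become [k] and [g] when no front vowel follows — gives [g].
The one attested form of 'path', [vudʒɛ], shows underlying /vudʒ/. Applying the same rule when no front vowel follows gives [vugo].

[vugo]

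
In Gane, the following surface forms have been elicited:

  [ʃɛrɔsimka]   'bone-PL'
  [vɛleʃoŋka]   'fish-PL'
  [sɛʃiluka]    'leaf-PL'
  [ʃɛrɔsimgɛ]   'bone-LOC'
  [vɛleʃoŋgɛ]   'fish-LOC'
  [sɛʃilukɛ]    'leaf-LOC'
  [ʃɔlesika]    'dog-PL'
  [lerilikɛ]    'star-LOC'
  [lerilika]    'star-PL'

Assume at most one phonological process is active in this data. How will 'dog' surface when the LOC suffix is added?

[ʃɔlesikɛ]

The LOC suffix surfaces as [-gɛ] and [-kɛ], depending on the final segment of the stem.
The PL suffix, which begins with [k], is invariant after every stem; so [k] is not altered by any rule here.
The LOC suffix is therefore /-gɛ/ underlyingly, with post-vocalic devoicing: voiced stops become voiceless after a vowel.
After 'dog', which ends in a vowel, the suffix surfaces as [-kɛ], giving [ʃɔlesikɛ].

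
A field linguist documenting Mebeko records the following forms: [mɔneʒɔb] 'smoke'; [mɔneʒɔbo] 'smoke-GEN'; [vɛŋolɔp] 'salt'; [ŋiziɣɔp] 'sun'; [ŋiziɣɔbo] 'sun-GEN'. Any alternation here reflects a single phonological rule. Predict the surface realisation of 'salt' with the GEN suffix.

[vɛŋolɔbo]

The root 'sun' surfaces as [ŋiziɣɔp] and [ŋiziɣɔbo], with a stem-final [p] ~ [b] alternation.
But 'smoke' keeps [b] in both environments ([mɔneʒɔb], [mɔneʒɔbo]), so there is no rule changing /b/ to [p] in isolation.
So /p/ is underlying, and a rule of intervocalic voicing — voiceless stops become voiced between vowels — gives [b].
The one attested form of 'salt', [vɛŋolɔp], shows underlying /vɛŋolɔp/. Applying the same rule between vowels gives [vɛŋolɔbo].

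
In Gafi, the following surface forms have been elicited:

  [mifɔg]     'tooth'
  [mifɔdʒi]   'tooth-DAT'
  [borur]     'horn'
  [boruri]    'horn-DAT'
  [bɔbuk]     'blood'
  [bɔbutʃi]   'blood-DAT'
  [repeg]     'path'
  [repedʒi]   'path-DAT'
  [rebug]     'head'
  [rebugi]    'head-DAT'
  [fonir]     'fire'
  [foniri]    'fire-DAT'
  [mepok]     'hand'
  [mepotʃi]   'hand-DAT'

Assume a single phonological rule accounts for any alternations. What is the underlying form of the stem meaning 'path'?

/repedʒ/

In [repeg] and [repedʒi] the final segment of 'path' alternates: [g] ~ [dʒ].
Compare 'head', with invariant [g] in [rebug] and [rebugi]: an analysis with underlying /g/ and a rule producing [dʒ] before the DAT suffix would wrongly predict alternation here too.
Therefore /dʒ/ is basic and [g] is derived by depalatalization (palato-alveolar /tʃ/ and /dʒ/ become [k] and [g] when no front vowel follows).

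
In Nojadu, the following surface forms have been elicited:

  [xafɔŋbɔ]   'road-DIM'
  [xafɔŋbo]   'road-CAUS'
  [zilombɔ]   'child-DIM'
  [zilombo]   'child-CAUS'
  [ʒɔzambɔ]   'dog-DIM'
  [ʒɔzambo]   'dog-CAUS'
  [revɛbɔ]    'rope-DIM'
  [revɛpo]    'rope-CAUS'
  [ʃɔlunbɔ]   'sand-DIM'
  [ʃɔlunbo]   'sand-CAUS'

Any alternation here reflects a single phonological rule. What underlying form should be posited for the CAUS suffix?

The CAUS suffix surfaces as [-bo] and [-po], depending on the final segment of the stem.
By contrast the DIM suffix keeps its initial [b] throughout — that segment must be underlying.
The CAUS suffix is therefore /-po/ underlyingly, with post-nasal voicing: voiceless stops become voiced after a nasal.

/-po/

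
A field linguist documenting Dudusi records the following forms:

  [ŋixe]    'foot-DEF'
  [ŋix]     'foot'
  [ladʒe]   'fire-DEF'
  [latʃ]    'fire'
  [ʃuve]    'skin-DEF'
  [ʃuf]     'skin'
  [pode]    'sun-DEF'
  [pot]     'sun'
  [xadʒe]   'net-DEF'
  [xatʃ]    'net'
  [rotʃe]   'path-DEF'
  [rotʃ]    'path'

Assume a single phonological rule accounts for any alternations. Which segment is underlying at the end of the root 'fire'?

/dʒ/

The root 'fire' surfaces as [ladʒe] and [latʃ], with a stem-final [dʒ] ~ [tʃ] alternation.
Compare 'path', with invariant [tʃ] in [rotʃe] and [rotʃ]: an analysis with underlying /tʃ/ and a rule producing [dʒ] before the DEF suffix would wrongly predict alternation here too.
The alternation reflects word-final obstruent devoicing: voiced obstruents become voiceless word-finally. /dʒ/ is underlying.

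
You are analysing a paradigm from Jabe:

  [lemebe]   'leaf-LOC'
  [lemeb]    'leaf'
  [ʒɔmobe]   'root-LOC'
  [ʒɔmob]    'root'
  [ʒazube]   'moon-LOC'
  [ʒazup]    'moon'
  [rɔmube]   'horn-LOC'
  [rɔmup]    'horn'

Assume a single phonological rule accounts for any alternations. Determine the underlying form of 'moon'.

The stem for 'moon' ends in [b] in [ʒazube] but [p] in [ʒazup].
If /b/ were underlying and a rule turned it into [p] in isolation, 'leaf' would also alternate; but it has [b] in both [lemebe] and [lemeb].
Therefore /p/ is basic and [b] is derived by intervocalic voicing (voiceless stops become voiced between vowels).

/ʒazup/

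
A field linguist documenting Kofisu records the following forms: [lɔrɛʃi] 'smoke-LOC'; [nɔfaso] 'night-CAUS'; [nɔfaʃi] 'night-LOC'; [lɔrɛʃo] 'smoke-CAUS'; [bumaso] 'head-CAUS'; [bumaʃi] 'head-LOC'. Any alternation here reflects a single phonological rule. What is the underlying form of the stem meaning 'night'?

'night' shows [s] ~ [ʃ] at the end of the stem ([nɔfaso] vs [nɔfaʃi]).
Compare 'smoke', with invariant [ʃ] in [lɔrɛʃo] and [lɔrɛʃi]: an analysis with underlying /ʃ/ and a rule producing [s] before the CAUS suffix would wrongly predict alternation here too.
So /s/ is underlying, and a rule of palatalization before a front vowel — /s/ becomes palato-alveolar [ʃ] before a front vowel — gives [ʃ].

/nɔfas/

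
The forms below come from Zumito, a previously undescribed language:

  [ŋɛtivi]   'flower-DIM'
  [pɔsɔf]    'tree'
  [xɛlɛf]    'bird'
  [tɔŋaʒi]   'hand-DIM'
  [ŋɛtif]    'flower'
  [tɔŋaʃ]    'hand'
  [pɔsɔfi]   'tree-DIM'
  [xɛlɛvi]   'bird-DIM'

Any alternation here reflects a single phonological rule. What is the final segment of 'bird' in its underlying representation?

/v/

In [xɛlɛf] and [xɛlɛvi] the final segment of 'bird' alternates: [f] ~ [v].
If /f/ were underlying and a rule turned it into [v] before the DIM suffix, 'tree' would also alternate; but it has [f] in both [pɔsɔf] and [pɔsɔfi].
The underlying segment must be /v/; voiced obstruents become voiceless word-finally, yielding [f] there.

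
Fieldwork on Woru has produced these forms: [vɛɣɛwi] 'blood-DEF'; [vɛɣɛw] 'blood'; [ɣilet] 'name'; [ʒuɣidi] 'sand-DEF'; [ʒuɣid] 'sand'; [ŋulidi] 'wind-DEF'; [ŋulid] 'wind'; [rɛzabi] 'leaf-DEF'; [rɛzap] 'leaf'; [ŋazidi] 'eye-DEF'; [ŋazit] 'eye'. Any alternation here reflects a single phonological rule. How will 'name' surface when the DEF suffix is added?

The stem for 'eye' ends in [d] in [ŋazidi] but [t] in [ŋazit].
If /d/ were underlying and a rule turned it into [t] in isolation, 'sand' would also alternate; but it has [d] in both [ʒuɣidi] and [ʒuɣid].
The alternation reflects intervocalic voicing: voiceless stops become voiced between vowels. /t/ is underlying.
The one attested form of 'name', [ɣilet], shows underlying /ɣilet/. Applying the same rule between vowels gives [ɣiledi].

[ɣiledi]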